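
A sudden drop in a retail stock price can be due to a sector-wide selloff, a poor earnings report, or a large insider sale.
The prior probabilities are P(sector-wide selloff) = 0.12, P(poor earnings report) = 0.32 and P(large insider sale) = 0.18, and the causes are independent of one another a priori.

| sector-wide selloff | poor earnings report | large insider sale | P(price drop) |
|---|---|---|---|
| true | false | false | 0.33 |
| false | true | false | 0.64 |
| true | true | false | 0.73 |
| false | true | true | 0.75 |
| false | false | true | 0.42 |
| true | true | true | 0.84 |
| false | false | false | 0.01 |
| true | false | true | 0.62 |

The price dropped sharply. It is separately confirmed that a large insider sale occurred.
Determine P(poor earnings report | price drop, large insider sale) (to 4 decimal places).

P(poor earnings report | price drop, large insider sale) ≈ 0.4464

For the numerator, keep only poor earnings report=true terms: 0.211200 + 0.032256 = 0.243456
Normalizer over all consistent configurations: 0.42*0.88*0.68 + 0.75*0.88*0.32 + 0.62*0.12*0.68 + 0.84*0.12*0.32 = 0.545376
Posterior = 0.243456 / 0.545376 ≈ 0.4464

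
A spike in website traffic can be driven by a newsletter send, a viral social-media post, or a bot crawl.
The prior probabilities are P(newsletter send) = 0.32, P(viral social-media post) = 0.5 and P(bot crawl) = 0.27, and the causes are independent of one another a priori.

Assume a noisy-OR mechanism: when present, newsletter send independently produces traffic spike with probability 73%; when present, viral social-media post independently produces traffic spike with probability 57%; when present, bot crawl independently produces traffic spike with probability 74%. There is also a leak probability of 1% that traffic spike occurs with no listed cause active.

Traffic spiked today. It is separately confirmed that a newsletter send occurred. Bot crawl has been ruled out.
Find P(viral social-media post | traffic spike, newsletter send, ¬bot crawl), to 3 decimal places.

P(viral social-media post | traffic spike, newsletter send, ¬bot crawl) ≈ 0.547

Under noisy-OR, P(traffic spike | causes) = 1 − (1−0.01)·∏(1−qᵢ) over the active causes.
Weight on viral social-media post=true, given the evidence: 0.885061*0.5 = 0.442530
Denominator P(traffic spike | newsletter send, ¬bot crawl): 0.7327*0.5 + 0.885061*0.5 = 0.808880
Posterior = 0.442530 / 0.808880 ≈ 0.547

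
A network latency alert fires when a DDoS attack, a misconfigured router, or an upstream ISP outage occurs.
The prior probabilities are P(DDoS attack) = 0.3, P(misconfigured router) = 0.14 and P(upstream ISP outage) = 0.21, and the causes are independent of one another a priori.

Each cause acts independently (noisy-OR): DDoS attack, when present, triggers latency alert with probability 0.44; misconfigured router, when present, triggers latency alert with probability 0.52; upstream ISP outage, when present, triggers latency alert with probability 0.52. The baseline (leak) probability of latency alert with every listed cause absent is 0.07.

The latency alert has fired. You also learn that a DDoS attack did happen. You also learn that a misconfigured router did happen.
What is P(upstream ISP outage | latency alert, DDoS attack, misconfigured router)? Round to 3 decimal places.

Under noisy-OR, P(latency alert | causes) = 1 − (1−0.07)·∏(1−qᵢ) over the active causes.
Enumerate both values of upstream ISP outage and weight by the priors:
  P(latency alert | DDoS attack, misconfigured router) = 0.750016*0.79 + 0.880008*0.21
        = 0.592513 + 0.184802 = 0.777315
The terms with upstream ISP outage present sum to 0.184802, so
  P(upstream ISP outage | latency alert, DDoS attack, misconfigured router) = 0.184802 / 0.777315 ≈ 0.238

P(upstream ISP outage | latency alert, DDoS attack, misconfigured router) ≈ 0.238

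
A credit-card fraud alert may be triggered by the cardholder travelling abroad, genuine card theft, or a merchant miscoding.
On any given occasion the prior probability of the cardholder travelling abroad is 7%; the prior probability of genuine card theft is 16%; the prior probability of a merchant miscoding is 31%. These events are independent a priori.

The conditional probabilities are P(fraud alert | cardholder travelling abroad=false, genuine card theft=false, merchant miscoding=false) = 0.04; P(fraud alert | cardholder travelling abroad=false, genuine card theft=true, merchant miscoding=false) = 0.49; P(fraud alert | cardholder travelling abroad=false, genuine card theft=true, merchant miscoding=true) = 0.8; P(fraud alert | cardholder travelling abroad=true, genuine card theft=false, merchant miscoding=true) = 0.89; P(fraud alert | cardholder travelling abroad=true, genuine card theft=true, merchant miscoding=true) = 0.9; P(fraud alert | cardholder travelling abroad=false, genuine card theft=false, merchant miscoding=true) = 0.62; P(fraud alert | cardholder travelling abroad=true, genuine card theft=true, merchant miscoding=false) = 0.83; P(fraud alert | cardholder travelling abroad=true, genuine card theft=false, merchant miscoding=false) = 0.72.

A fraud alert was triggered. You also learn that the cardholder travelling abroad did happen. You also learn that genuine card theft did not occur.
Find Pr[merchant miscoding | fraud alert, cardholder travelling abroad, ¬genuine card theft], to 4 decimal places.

Pr[merchant miscoding | fraud alert, cardholder travelling abroad, ¬genuine card theft] ≈ 0.3571

Weight on merchant miscoding=true, given the evidence: 0.89×0.31 = 0.275900
Denominator P(fraud alert | cardholder travelling abroad, ¬genuine card theft): 0.72×0.69 + 0.89×0.31 = 0.772700
P(merchant miscoding | fraud alert, cardholder travelling abroad, ¬genuine card theft) = 0.275900/0.772700 ≈ 0.3571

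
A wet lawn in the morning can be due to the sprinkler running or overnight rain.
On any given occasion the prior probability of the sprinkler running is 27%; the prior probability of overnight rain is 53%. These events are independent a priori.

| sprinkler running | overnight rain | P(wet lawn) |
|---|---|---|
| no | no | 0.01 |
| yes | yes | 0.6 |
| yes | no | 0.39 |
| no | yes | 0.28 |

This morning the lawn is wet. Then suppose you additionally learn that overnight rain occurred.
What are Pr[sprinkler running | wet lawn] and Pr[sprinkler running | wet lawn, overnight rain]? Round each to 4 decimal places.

Pr[sprinkler running | wet lawn] ≈ 0.5477; Pr[sprinkler running | wet lawn, overnight rain] ≈ 0.4421

P(wet lawn) = 0.01*0.73*0.47 + 0.28*0.73*0.53 + 0.39*0.27*0.47 + 0.6*0.27*0.53 = 0.003431 + 0.108332 + 0.049491 + 0.085860 = 0.247114
Restricting to configurations with sprinkler running present: 0.049491 + 0.085860 = 0.135351.
P(sprinkler running | wet lawn) = 0.135351 / 0.247114 ≈ 0.5477

Now also conditioning on overnight rain=true:
For the numerator, keep only sprinkler running=true terms: 0.6*0.27 = 0.162000
The normalizing constant is 0.28*0.73 + 0.6*0.27 = 0.366400
Posterior = 0.162000 / 0.366400 ≈ 0.4421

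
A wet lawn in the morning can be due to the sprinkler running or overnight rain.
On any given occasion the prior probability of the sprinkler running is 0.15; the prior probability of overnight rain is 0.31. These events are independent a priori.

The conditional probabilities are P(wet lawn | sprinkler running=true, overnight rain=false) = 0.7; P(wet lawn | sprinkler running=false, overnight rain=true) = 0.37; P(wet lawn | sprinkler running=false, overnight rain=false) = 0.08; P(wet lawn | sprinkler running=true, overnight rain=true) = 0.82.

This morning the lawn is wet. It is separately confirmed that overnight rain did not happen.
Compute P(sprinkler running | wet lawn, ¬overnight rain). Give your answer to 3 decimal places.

P(sprinkler running | wet lawn, ¬overnight rain) ≈ 0.607

P(wet lawn | ¬overnight rain) = 0.08*0.85 + 0.7*0.15 = 0.068000 + 0.105000 = 0.173000
The sprinkler running-present share is 0.7*0.15 = 0.105000.
So P(sprinkler running | wet lawn, ¬overnight rain) = 0.105000/0.173000 ≈ 0.607.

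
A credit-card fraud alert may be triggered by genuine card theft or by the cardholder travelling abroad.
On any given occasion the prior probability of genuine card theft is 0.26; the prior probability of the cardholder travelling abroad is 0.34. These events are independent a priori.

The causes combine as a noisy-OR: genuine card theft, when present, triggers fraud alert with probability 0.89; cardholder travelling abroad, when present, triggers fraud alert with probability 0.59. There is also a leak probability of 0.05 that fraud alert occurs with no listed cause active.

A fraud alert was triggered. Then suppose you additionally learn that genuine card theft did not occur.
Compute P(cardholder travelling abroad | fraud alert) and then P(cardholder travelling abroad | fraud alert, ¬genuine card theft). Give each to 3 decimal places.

P(cardholder travelling abroad | fraud alert) ≈ 0.572; P(cardholder travelling abroad | fraud alert, ¬genuine card theft) ≈ 0.863

Under noisy-OR, P(fraud alert | causes) = 1 − (1−0.05)·∏(1−qᵢ) over the active causes.
By total probability over the 4 (genuine card theft, cardholder travelling abroad) configurations:
  P(fraud alert) = 0.05×0.74×0.66 + 0.6105×0.74×0.34 + 0.8955×0.26×0.66 + 0.957155×0.26×0.34
        = 0.024420 + 0.153602 + 0.153668 + 0.084613 = 0.416303
The terms with cardholder travelling abroad present sum to 0.238215, so
  P(cardholder travelling abroad | fraud alert) = 0.238215 / 0.416303 ≈ 0.572

Now condition on the additional information:
P(fraud alert | ¬genuine card theft) = 0.05*0.66 + 0.6105*0.34 = 0.033000 + 0.207570 = 0.240570
Of this, 0.207570 comes from 0.6105*0.34 (the cardholder travelling abroad=true cases).
So P(cardholder travelling abroad | fraud alert, ¬genuine card theft) = 0.207570/0.240570 ≈ 0.863.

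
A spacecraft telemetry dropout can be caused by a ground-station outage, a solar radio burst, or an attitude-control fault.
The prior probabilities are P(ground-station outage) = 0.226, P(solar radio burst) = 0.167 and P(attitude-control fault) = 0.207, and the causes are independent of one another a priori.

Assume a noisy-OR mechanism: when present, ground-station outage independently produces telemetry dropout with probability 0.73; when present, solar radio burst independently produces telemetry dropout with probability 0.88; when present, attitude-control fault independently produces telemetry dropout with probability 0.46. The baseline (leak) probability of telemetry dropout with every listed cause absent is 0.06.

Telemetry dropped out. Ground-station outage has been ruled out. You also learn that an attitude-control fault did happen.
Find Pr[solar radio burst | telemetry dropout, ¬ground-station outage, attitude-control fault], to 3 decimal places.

Pr[solar radio burst | telemetry dropout, ¬ground-station outage, attitude-control fault] ≈ 0.277

Under noisy-OR, P(telemetry dropout | causes) = 1 − (1−0.06)·∏(1−qᵢ) over the active causes.
Weight on solar radio burst=true, given the evidence: 0.939088×0.167 = 0.156828
The normalizing constant is 0.4924×0.833 + 0.939088×0.167 = 0.566997
Posterior = 0.156828 / 0.566997 ≈ 0.277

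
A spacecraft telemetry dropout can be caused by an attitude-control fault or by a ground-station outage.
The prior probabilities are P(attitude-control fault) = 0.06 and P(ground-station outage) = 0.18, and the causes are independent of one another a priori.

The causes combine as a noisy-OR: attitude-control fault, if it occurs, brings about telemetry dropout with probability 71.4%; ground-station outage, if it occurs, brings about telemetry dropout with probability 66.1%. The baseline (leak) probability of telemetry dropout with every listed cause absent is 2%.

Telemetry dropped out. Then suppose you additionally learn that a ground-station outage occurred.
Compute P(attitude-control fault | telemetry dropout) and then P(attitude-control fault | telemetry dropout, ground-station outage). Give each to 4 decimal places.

P(attitude-control fault | telemetry dropout) ≈ 0.2603; P(attitude-control fault | telemetry dropout, ground-station outage) ≈ 0.0796

Under noisy-OR, P(telemetry dropout | causes) = 1 − (1−0.02)·∏(1−qᵢ) over the active causes.
Enumerate the 4 (attitude-control fault, ground-station outage) configurations and weight by the priors:
  P(telemetry dropout) = 0.02×0.94×0.82 + 0.66778×0.94×0.18 + 0.71972×0.06×0.82 + 0.904985×0.06×0.18
        = 0.015416 + 0.112988 + 0.035410 + 0.009774 = 0.173588
Keeping only the attitude-control fault-present terms gives 0.045184, so
  P(attitude-control fault | telemetry dropout) = 0.045184 / 0.173588 ≈ 0.2603

Now also conditioning on ground-station outage=true:
P(telemetry dropout | ground-station outage) = 0.66778·0.94 + 0.904985·0.06 = 0.627713 + 0.054299 = 0.682012
The attitude-control fault-present share is 0.904985·0.06 = 0.054299.
Hence the posterior is 0.054299/0.682012 ≈ 0.0796.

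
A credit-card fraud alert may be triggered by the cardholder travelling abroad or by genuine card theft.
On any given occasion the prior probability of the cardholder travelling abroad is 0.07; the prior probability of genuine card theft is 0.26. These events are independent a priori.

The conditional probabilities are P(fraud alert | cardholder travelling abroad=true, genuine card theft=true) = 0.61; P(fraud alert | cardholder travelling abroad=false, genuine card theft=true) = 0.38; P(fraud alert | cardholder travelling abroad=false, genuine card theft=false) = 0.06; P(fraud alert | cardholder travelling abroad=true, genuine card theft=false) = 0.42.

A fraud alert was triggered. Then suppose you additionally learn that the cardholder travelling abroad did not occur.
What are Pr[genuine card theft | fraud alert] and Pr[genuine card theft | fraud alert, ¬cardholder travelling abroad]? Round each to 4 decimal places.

Weight on genuine card theft=true, given the evidence: 0.091884 + 0.011102 = 0.102986
Normalizer over all consistent configurations: 0.06*0.93*0.74 + 0.38*0.93*0.26 + 0.42*0.07*0.74 + 0.61*0.07*0.26 = 0.166034
Posterior = 0.102986 / 0.166034 ≈ 0.6203

Now condition on the additional information:
For the numerator, keep only genuine card theft=true terms: 0.38*0.26 = 0.098800
The normalizing constant is 0.06*0.74 + 0.38*0.26 = 0.143200
P(genuine card theft | fraud alert, ¬cardholder travelling abroad) = 0.098800/0.143200 ≈ 0.6899
With cardholder travelling abroad excluded, genuine card theft must carry more of the explanatory weight for the fraud alert.

Pr[genuine card theft | fraud alert] ≈ 0.6203; Pr[genuine card theft | fraud alert, ¬cardholder travelling abroad] ≈ 0.6899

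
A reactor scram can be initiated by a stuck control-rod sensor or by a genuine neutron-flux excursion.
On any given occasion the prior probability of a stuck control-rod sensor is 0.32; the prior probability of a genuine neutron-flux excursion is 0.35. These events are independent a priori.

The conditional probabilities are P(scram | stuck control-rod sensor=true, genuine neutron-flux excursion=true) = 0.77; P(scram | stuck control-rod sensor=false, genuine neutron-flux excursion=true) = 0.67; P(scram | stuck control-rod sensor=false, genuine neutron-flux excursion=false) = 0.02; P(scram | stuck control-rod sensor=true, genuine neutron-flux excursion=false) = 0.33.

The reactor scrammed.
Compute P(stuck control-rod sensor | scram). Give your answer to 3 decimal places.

P(scram) = 0.02×0.68×0.65 + 0.67×0.68×0.35 + 0.33×0.32×0.65 + 0.77×0.32×0.35 = 0.008840 + 0.159460 + 0.068640 + 0.086240 = 0.323180
Restricting to configurations with stuck control-rod sensor present: 0.068640 + 0.086240 = 0.154880.
So P(stuck control-rod sensor | scram) = 0.154880/0.323180 ≈ 0.479.

P(stuck control-rod sensor | scram) ≈ 0.479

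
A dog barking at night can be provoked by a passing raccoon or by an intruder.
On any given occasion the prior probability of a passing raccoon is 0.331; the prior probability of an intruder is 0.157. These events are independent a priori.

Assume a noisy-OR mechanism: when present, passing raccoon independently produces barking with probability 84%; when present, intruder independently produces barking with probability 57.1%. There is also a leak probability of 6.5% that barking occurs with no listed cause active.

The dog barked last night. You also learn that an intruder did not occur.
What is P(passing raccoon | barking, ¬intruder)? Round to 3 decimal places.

P(passing raccoon | barking, ¬intruder) ≈ 0.866

Under noisy-OR, P(barking | causes) = 1 − (1−0.065)·∏(1−qᵢ) over the active causes.
P(barking | ¬intruder) = 0.065×0.669 + 0.8504×0.331 = 0.043485 + 0.281482 = 0.324967
The passing raccoon-present share is 0.8504×0.331 = 0.281482.
Hence the posterior is 0.281482/0.324967 ≈ 0.866.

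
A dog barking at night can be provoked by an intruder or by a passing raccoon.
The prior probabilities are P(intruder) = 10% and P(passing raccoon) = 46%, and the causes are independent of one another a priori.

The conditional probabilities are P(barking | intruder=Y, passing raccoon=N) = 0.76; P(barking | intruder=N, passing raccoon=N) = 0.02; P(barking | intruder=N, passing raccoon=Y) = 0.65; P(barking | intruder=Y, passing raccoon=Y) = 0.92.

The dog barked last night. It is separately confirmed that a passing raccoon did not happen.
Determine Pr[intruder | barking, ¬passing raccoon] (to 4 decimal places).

Pr[intruder | barking, ¬passing raccoon] ≈ 0.8085

Enumerate both values of intruder and weight by the priors:
  P(barking | ¬passing raccoon) = 0.02×0.9 + 0.76×0.1
        = 0.018000 + 0.076000 = 0.094000
Configurations with intruder contribute 0.076000, so
  P(intruder | barking, ¬passing raccoon) = 0.076000 / 0.094000 ≈ 0.8085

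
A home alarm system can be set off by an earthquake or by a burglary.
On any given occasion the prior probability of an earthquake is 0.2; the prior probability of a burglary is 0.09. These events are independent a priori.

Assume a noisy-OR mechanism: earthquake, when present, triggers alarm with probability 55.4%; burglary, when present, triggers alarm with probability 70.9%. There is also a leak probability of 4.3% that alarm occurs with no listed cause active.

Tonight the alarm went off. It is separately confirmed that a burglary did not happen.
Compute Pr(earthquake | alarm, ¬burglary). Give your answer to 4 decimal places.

Under noisy-OR, P(alarm | causes) = 1 − (1−0.043)·∏(1−qᵢ) over the active causes.
P(alarm | ¬burglary) = 0.043×0.8 + 0.573178×0.2 = 0.034400 + 0.114636 = 0.149036
Restricting to configurations with earthquake present: 0.573178×0.2 = 0.114636.
P(earthquake | alarm, ¬burglary) = 0.114636 / 0.149036 ≈ 0.7692

Pr(earthquake | alarm, ¬burglary) ≈ 0.7692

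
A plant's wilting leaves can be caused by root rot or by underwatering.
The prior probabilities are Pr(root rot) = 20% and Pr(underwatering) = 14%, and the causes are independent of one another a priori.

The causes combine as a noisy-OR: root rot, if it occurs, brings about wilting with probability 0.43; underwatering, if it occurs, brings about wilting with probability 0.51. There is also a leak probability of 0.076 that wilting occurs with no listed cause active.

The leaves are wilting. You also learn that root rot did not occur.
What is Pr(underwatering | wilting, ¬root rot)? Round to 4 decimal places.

Pr(underwatering | wilting, ¬root rot) ≈ 0.5396

Under noisy-OR, P(wilting | causes) = 1 − (1−0.076)·∏(1−qᵢ) over the active causes.
Sum P(wilting|·) weighted by the priors over both values of underwatering:
  P(wilting | ¬root rot) = 0.076×0.86 + 0.54724×0.14
        = 0.065360 + 0.076614 = 0.141974
Keeping only the underwatering-present terms gives 0.076614, so
  P(underwatering | wilting, ¬root rot) = 0.076614 / 0.141974 ≈ 0.5396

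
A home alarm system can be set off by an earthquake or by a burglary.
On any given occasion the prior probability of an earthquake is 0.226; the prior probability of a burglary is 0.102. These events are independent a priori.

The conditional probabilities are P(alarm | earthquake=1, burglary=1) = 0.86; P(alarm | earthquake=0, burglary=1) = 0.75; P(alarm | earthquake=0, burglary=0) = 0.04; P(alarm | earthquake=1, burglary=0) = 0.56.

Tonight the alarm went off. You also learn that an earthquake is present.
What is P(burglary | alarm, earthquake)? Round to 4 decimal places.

Sum P(alarm|·) weighted by the priors over both values of burglary:
  P(alarm | earthquake) = 0.56·0.898 + 0.86·0.102
        = 0.502880 + 0.087720 = 0.590600
The terms with burglary present sum to 0.087720, so
  P(burglary | alarm, earthquake) = 0.087720 / 0.590600 ≈ 0.1485

P(burglary | alarm, earthquake) ≈ 0.1485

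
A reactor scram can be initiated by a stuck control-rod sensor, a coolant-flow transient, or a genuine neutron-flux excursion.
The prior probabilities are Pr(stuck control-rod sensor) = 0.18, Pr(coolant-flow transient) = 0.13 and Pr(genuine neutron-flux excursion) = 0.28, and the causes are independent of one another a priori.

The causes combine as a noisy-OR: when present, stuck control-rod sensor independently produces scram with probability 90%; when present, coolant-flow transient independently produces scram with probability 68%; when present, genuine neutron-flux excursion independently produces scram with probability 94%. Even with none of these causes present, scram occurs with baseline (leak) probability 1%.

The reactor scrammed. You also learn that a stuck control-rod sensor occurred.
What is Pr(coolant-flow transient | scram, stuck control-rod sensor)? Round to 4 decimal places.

Under noisy-OR, P(scram | causes) = 1 − (1−0.01)·∏(1−qᵢ) over the active causes.
P(scram | stuck control-rod sensor) = 0.901*0.87*0.72 + 0.99406*0.87*0.28 + 0.96832*0.13*0.72 + 0.998099*0.13*0.28 = 0.564386 + 0.242153 + 0.090635 + 0.036331 = 0.933505
Of this, 0.126966 comes from 0.090635 + 0.036331 (the coolant-flow transient=true cases).
P(coolant-flow transient | scram, stuck control-rod sensor) = 0.126966 / 0.933505 ≈ 0.1360

Pr(coolant-flow transient | scram, stuck control-rod sensor) ≈ 0.1360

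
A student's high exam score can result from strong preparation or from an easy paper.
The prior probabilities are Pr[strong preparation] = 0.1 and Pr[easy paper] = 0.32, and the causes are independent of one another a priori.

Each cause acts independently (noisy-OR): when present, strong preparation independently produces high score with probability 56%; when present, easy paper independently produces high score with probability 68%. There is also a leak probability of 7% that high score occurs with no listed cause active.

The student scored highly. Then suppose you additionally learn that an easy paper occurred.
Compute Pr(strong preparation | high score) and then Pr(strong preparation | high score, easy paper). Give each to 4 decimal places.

Pr(strong preparation | high score) ≈ 0.2171; Pr(strong preparation | high score, easy paper) ≈ 0.1209

Under noisy-OR, P(high score | causes) = 1 − (1−0.07)·∏(1−qᵢ) over the active causes.
Enumerate the 4 (strong preparation, easy paper) configurations and weight by the priors:
  P(high score) = 0.07×0.9×0.68 + 0.7024×0.9×0.32 + 0.5908×0.1×0.68 + 0.869056×0.1×0.32
        = 0.042840 + 0.202291 + 0.040174 + 0.027810 = 0.313115
Keeping only the strong preparation-present terms gives 0.067984, so
  P(strong preparation | high score) = 0.067984 / 0.313115 ≈ 0.2171

Now condition on the additional information:
P(high score | easy paper) = 0.7024×0.9 + 0.869056×0.1 = 0.632160 + 0.086906 = 0.719066
The strong preparation-present share is 0.869056×0.1 = 0.086906.
So P(strong preparation | high score, easy paper) = 0.086906/0.719066 ≈ 0.1209.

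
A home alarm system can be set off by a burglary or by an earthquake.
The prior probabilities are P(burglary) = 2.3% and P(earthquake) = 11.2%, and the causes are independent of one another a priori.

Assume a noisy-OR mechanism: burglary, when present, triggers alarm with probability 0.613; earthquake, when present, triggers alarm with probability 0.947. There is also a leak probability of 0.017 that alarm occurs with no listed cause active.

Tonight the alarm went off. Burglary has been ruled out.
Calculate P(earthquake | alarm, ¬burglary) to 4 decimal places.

Under noisy-OR, P(alarm | causes) = 1 − (1−0.017)·∏(1−qᵢ) over the active causes.
Enumerate both values of earthquake and weight by the priors:
  P(alarm | ¬burglary) = 0.017*0.888 + 0.947901*0.112
        = 0.015096 + 0.106165 = 0.121261
Keeping only the earthquake-present terms gives 0.106165, so
  P(earthquake | alarm, ¬burglary) = 0.106165 / 0.121261 ≈ 0.8755

P(earthquake | alarm, ¬burglary) ≈ 0.8755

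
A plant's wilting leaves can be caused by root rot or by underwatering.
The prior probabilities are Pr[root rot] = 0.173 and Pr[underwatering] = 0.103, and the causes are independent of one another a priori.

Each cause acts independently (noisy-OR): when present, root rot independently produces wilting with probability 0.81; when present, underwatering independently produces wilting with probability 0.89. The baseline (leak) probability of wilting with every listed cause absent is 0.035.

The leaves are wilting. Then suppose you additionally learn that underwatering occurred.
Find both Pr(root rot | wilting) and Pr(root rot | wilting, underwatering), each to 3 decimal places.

Pr(root rot | wilting) ≈ 0.585; Pr(root rot | wilting, underwatering) ≈ 0.187

Under noisy-OR, P(wilting | causes) = 1 − (1−0.035)·∏(1−qᵢ) over the active causes.
For the numerator, keep only root rot=true terms: 0.126729 + 0.017460 = 0.144189
Normalizer over all consistent configurations: 0.035×0.827×0.897 + 0.89385×0.827×0.103 + 0.81665×0.173×0.897 + 0.979831×0.173×0.103 = 0.246292
P(root rot | wilting) = 0.144189/0.246292 ≈ 0.585

Now also conditioning on underwatering=true:
Enumerate both values of root rot and weight by the priors:
  P(wilting | underwatering) = 0.89385×0.827 + 0.979831×0.173
        = 0.739214 + 0.169511 = 0.908725
The terms with root rot present sum to 0.169511, so
  P(root rot | wilting, underwatering) = 0.169511 / 0.908725 ≈ 0.187
— underwatering explains away the evidence for root rot.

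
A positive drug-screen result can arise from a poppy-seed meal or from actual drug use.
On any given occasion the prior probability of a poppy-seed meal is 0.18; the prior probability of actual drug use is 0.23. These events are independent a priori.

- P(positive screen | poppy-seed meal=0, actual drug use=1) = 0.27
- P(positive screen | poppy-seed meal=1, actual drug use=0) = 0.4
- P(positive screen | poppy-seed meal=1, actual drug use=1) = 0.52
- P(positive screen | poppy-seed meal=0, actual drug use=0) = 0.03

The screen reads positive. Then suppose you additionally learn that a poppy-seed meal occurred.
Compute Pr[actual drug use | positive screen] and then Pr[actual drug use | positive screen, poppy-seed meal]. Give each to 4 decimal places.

Weight on actual drug use=true, given the evidence: 0.050922 + 0.021528 = 0.072450
Denominator P(positive screen): 0.03*0.82*0.77 + 0.27*0.82*0.23 + 0.4*0.18*0.77 + 0.52*0.18*0.23 = 0.146832
P(actual drug use | positive screen) = 0.072450/0.146832 ≈ 0.4934

Now condition on the additional information:
By total probability over both values of actual drug use:
  P(positive screen | poppy-seed meal) = 0.4·0.77 + 0.52·0.23
        = 0.308000 + 0.119600 = 0.427600
The terms with actual drug use present sum to 0.119600, so
  P(actual drug use | positive screen, poppy-seed meal) = 0.119600 / 0.427600 ≈ 0.2797
Conditioning on poppy-seed meal lowers the posterior on actual drug use: the classic explaining-away effect in a common-effect structure.

Pr[actual drug use | positive screen] ≈ 0.4934; Pr[actual drug use | positive screen, poppy-seed meal] ≈ 0.2797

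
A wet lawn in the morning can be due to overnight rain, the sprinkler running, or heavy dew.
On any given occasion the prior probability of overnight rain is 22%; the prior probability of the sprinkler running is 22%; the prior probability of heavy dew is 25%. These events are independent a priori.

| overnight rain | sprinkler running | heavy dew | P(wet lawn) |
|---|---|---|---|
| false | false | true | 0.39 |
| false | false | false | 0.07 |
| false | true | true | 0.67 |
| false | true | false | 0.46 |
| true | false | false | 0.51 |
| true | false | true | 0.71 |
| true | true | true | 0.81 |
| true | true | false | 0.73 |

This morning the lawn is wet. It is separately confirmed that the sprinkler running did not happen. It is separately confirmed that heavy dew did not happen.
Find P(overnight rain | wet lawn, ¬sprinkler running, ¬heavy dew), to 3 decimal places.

Numerator (weight on configurations with overnight rain): 0.51×0.22 = 0.112200
Normalizer over all consistent configurations: 0.07×0.78 + 0.51×0.22 = 0.166800
P(overnight rain | wet lawn, ¬sprinkler running, ¬heavy dew) = 0.112200/0.166800 ≈ 0.673

P(overnight rain | wet lawn, ¬sprinkler running, ¬heavy dew) ≈ 0.673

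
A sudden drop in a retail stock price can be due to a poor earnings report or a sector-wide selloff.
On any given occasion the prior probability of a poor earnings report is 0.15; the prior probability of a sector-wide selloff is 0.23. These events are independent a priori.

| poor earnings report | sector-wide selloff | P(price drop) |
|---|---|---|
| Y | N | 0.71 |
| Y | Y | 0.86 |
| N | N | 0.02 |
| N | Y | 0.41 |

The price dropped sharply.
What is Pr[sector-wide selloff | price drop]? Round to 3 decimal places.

Weight on sector-wide selloff=true, given the evidence: 0.080155 + 0.029670 = 0.109825
Denominator P(price drop): 0.02*0.85*0.77 + 0.41*0.85*0.23 + 0.71*0.15*0.77 + 0.86*0.15*0.23 = 0.204920
P(sector-wide selloff | price drop) = 0.109825/0.204920 ≈ 0.536

Pr[sector-wide selloff | price drop] ≈ 0.536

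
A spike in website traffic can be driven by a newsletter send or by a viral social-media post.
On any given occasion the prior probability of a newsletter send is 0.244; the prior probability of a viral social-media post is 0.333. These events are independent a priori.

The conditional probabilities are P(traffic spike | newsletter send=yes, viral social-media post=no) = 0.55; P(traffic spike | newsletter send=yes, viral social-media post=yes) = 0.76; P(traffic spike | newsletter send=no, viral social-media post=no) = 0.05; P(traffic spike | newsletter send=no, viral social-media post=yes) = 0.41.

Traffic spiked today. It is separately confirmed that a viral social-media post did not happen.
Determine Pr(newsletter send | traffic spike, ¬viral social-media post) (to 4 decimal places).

P(traffic spike | ¬viral social-media post) = 0.05×0.756 + 0.55×0.244 = 0.037800 + 0.134200 = 0.172000
The newsletter send-present share is 0.55×0.244 = 0.134200.
P(newsletter send | traffic spike, ¬viral social-media post) = 0.134200 / 0.172000 ≈ 0.7802

Pr(newsletter send | traffic spike, ¬viral social-media post) ≈ 0.7802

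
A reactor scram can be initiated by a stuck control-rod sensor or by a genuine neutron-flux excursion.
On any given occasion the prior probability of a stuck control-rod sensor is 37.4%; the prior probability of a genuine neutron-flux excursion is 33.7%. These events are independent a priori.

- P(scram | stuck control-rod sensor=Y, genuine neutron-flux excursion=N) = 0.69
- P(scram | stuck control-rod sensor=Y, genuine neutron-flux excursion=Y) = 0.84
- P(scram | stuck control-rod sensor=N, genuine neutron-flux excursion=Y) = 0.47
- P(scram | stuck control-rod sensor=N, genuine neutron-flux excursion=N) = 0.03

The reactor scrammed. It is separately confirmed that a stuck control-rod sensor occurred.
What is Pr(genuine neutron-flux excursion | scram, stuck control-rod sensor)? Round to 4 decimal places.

Pr(genuine neutron-flux excursion | scram, stuck control-rod sensor) ≈ 0.3823

P(scram | stuck control-rod sensor) = 0.69×0.663 + 0.84×0.337 = 0.457470 + 0.283080 = 0.740550
Of this, 0.283080 comes from 0.84×0.337 (the genuine neutron-flux excursion=true cases).
P(genuine neutron-flux excursion | scram, stuck control-rod sensor) = 0.283080 / 0.740550 ≈ 0.3823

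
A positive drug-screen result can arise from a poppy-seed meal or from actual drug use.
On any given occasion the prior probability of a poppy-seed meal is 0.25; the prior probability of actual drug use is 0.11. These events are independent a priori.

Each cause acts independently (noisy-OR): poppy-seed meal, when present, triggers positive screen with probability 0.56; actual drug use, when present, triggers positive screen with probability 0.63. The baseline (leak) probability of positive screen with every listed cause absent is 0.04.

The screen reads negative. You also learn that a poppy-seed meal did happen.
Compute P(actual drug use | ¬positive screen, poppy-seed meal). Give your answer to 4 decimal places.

P(actual drug use | ¬positive screen, poppy-seed meal) ≈ 0.0437

Under noisy-OR, P(positive screen | causes) = 1 − (1−0.04)·∏(1−qᵢ) over the active causes.
By total probability over both values of actual drug use:
  P(¬positive screen | poppy-seed meal) = 0.4224·0.89 + 0.156288·0.11
        = 0.375936 + 0.017192 = 0.393128
The terms with actual drug use present sum to 0.017192, so
  P(actual drug use | ¬positive screen, poppy-seed meal) = 0.017192 / 0.393128 ≈ 0.0437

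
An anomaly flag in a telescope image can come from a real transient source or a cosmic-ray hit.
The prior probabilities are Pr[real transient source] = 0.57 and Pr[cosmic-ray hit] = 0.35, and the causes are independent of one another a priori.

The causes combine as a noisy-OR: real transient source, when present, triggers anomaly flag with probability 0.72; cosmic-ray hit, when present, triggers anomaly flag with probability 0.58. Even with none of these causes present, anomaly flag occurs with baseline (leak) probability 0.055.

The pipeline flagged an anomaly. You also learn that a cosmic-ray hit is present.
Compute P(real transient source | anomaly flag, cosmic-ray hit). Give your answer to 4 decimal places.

Under noisy-OR, P(anomaly flag | causes) = 1 − (1−0.055)·∏(1−qᵢ) over the active causes.
P(anomaly flag | cosmic-ray hit) = 0.6031·0.43 + 0.888868·0.57 = 0.259333 + 0.506655 = 0.765988
Of this, 0.506655 comes from 0.888868·0.57 (the real transient source=true cases).
Hence the posterior is 0.506655/0.765988 ≈ 0.6614.

P(real transient source | anomaly flag, cosmic-ray hit) ≈ 0.6614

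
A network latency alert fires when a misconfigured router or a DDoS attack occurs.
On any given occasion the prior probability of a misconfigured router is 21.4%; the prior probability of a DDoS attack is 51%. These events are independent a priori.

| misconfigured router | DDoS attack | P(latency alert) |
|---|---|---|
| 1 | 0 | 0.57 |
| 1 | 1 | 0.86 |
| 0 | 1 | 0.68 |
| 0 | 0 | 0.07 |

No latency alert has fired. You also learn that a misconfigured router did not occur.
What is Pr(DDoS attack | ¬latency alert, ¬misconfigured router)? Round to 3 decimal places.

Pr(DDoS attack | ¬latency alert, ¬misconfigured router) ≈ 0.264

Sum P(¬latency alert|·) weighted by the priors over both values of DDoS attack:
  P(¬latency alert | ¬misconfigured router) = 0.93*0.49 + 0.32*0.51
        = 0.455700 + 0.163200 = 0.618900
Keeping only the DDoS attack-present terms gives 0.163200, so
  P(DDoS attack | ¬latency alert, ¬misconfigured router) = 0.163200 / 0.618900 ≈ 0.264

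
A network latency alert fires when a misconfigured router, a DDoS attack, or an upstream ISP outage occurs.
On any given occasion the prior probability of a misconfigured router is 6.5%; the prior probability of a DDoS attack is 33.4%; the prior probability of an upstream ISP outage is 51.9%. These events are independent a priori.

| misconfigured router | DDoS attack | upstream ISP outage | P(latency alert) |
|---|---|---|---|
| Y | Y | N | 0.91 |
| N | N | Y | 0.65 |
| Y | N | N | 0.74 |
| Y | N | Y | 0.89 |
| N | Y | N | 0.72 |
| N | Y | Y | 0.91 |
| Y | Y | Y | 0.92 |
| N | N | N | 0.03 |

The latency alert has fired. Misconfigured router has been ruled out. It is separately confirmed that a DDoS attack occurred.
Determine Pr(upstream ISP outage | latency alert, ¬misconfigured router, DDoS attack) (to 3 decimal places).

By total probability over both values of upstream ISP outage:
  P(latency alert | ¬misconfigured router, DDoS attack) = 0.72×0.481 + 0.91×0.519
        = 0.346320 + 0.472290 = 0.818610
The terms with upstream ISP outage present sum to 0.472290, so
  P(upstream ISP outage | latency alert, ¬misconfigured router, DDoS attack) = 0.472290 / 0.818610 ≈ 0.577

Pr(upstream ISP outage | latency alert, ¬misconfigured router, DDoS attack) ≈ 0.577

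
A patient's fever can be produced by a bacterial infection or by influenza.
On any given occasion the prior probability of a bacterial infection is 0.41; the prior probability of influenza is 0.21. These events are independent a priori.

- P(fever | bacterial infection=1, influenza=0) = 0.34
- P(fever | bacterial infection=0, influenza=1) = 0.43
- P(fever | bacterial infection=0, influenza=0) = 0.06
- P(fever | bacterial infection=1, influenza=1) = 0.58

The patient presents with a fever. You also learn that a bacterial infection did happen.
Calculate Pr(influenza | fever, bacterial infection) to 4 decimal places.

Pr(influenza | fever, bacterial infection) ≈ 0.3120

For the numerator, keep only influenza=true terms: 0.58×0.21 = 0.121800
The normalizing constant is 0.34×0.79 + 0.58×0.21 = 0.390400
P(influenza | fever, bacterial infection) = 0.121800/0.390400 ≈ 0.3120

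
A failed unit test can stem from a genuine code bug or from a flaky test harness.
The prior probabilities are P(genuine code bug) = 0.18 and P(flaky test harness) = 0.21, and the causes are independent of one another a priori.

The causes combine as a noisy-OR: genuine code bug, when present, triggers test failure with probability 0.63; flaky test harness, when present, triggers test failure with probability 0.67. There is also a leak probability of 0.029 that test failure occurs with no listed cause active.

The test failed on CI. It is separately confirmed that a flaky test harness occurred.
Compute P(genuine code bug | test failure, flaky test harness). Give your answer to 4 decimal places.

P(genuine code bug | test failure, flaky test harness) ≈ 0.2216

Under noisy-OR, P(test failure | causes) = 1 − (1−0.029)·∏(1−qᵢ) over the active causes.
By total probability over both values of genuine code bug:
  P(test failure | flaky test harness) = 0.67957·0.82 + 0.881441·0.18
        = 0.557247 + 0.158659 = 0.715906
Keeping only the genuine code bug-present terms gives 0.158659, so
  P(genuine code bug | test failure, flaky test harness) = 0.158659 / 0.715906 ≈ 0.2216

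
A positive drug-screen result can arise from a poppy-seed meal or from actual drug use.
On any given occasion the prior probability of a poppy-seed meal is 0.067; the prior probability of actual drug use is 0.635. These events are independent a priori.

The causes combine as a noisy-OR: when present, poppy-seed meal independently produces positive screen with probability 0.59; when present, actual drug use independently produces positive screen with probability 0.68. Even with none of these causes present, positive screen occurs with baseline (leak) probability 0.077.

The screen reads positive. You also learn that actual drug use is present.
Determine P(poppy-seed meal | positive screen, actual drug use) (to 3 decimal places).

Under noisy-OR, P(positive screen | causes) = 1 − (1−0.077)·∏(1−qᵢ) over the active causes.
Sum P(positive screen|·) weighted by the priors over both values of poppy-seed meal:
  P(positive screen | actual drug use) = 0.70464*0.933 + 0.878902*0.067
        = 0.657429 + 0.058886 = 0.716315
The terms with poppy-seed meal present sum to 0.058886, so
  P(poppy-seed meal | positive screen, actual drug use) = 0.058886 / 0.716315 ≈ 0.082

P(poppy-seed meal | positive screen, actual drug use) ≈ 0.082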